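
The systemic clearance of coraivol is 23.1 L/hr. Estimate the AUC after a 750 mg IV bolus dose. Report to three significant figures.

AUC = 32.5 mg/L·hr

AUC_0→∞ = Dose_iv / CL
        = 750 / 23.1 = 32.4675 mg/L·hr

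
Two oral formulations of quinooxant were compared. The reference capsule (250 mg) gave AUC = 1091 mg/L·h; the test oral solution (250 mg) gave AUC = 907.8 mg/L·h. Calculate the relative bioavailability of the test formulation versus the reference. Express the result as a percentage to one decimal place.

F_rel = (AUC_test/D_test) / (AUC_ref/D_ref)
      = (907.8/250) / (1091/250)
      = 3.6312 / 4.364 = 0.8321 = 83.21%

F_rel = 83.2%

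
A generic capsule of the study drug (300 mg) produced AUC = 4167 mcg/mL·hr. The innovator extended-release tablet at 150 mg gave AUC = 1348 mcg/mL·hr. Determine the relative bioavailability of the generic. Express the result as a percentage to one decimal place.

F_rel = (AUC_test/D_test) / (AUC_ref/D_ref)
      = (4167/300) / (1348/150)
      = 13.89 / 8.98667 = 1.5456 = 154.56%

F_rel = 154.6%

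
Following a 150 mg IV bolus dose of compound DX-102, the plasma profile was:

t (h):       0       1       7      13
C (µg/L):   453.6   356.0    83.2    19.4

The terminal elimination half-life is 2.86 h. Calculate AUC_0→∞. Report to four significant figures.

Trapezoidal AUC_0→13:
  [0→1]: (453.6+356.0)/2 × 1 = 404.8
  [1→7]: (356.0+83.2)/2 × 6 = 1317.6
  [7→13]: (83.2+19.4)/2 × 6 = 307.8
  Sum = 2030.2 µg/L·h
k_e = ln2 / t½ = 0.693147 / 2.86 = 0.2424 h^-1
Extrapolated tail: C_last / k_e = 19.4 / 0.2424 = 80.033
AUC_0→∞ = 2030.2 + 80.033 = 2110.233 µg/L·h

AUC = 2110 µg/L·h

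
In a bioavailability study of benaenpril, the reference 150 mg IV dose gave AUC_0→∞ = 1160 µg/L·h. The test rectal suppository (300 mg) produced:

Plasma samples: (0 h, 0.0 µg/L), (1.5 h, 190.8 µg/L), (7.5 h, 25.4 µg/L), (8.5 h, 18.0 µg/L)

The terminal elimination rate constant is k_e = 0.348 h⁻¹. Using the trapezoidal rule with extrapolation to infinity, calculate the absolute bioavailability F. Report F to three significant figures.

Trapezoidal AUC_0→8.5 (rectal suppository):
  [0→1.5]: (0.0+190.8)/2 × 1.5 = 143.1
  [1.5→7.5]: (190.8+25.4)/2 × 6 = 648.6
  [7.5→8.5]: (25.4+18.0)/2 × 1 = 21.7
  Sum = 813.4 µg/L·h
Tail: C_last/k_e = 18.0/0.348 = 51.724
AUC_0→∞ (rectal suppository) = 813.4 + 51.724 = 865.124 µg/L·h
F = (AUC_ev/D_ev)/(AUC_iv/D_iv) = (865.124/300)/(1160/150) = 2.88375/7.73333 = 0.3729

F = 0.373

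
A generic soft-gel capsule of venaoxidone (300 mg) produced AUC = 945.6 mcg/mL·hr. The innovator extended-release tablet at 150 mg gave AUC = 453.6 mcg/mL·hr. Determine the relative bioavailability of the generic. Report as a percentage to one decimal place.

F_rel = 104.2%

F_rel = (AUC_test/D_test) / (AUC_ref/D_ref)
      = (945.6/300) / (453.6/150)
      = 3.152 / 3.024 = 1.0423 = 104.23%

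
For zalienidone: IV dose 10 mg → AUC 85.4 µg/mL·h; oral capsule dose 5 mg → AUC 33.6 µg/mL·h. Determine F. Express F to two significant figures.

F = 0.79

F = (AUC_ev / D_ev) / (AUC_iv / D_iv)
  = (33.6/5) / (85.4/10)
  = 6.72 / 8.54 = 0.7869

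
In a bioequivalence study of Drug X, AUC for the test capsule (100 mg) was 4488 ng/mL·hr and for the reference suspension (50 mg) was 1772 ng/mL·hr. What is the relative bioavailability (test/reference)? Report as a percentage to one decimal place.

F_rel = (AUC_test/D_test) / (AUC_ref/D_ref)
      = (4488/100) / (1772/50)
      = 44.88 / 35.44 = 1.2664 = 126.64%

F_rel = 126.6%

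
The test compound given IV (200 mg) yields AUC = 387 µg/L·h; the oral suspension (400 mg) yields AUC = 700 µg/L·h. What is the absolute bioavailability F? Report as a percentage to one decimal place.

F = 90.4%

F = (AUC_ev / D_ev) / (AUC_iv / D_iv)
  = (700/400) / (387/200)
  = 1.75 / 1.935 = 0.9044
  = 90.44%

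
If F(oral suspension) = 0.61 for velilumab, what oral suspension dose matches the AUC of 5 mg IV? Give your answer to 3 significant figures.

For equal systemic exposure: F × D_ev = D_iv
D_ev = D_iv / F = 5 / 0.61 = 8.19672 mg

D_oral = 8.20 mg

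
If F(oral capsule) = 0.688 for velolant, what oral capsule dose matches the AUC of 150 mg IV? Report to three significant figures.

D_oral = 218 mg

For equal systemic exposure: F × D_ev = D_iv
D_ev = D_iv / F = 150 / 0.688 = 218.023 mg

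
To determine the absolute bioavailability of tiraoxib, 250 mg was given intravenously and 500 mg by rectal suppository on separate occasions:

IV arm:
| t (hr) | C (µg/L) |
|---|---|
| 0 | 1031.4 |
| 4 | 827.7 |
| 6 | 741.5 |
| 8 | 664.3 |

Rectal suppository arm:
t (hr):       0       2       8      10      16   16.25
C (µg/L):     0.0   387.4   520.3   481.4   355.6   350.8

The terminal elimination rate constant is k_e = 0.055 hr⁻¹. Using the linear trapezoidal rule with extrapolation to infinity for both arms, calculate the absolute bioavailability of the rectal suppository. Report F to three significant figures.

F = 0.349

Trapezoidal AUC_0→8 (IV):
  [0→4]: (1031.4+827.7)/2 × 4 = 3718.2
  [4→6]: (827.7+741.5)/2 × 2 = 1569.2
  [6→8]: (741.5+664.3)/2 × 2 = 1405.8
  Sum = 6693.2 µg/L·hr
IV tail: 664.3/0.055 = 12078.182; AUC_iv,0→∞ = 6693.2 + 12078.182 = 18771.382 µg/L·hr
Trapezoidal AUC_0→16.25 (rectal suppository):
  [0→2]: (0.0+387.4)/2 × 2 = 387.4
  [2→8]: (387.4+520.3)/2 × 6 = 2723.1
  [8→10]: (520.3+481.4)/2 × 2 = 1001.7
  [10→16]: (481.4+355.6)/2 × 6 = 2511.0
  [16→16.25]: (355.6+350.8)/2 × 0.25 = 88.3
  Sum = 6711.5 µg/L·hr
rectal suppository tail: 350.8/0.055 = 6378.182; AUC_ev,0→∞ = 6711.5 + 6378.182 = 13089.682 µg/L·hr
F = (AUC_ev/D_ev)/(AUC_iv/D_iv) = (13089.682/500)/(18771.382/250) = 26.179364/75.085528 = 0.3487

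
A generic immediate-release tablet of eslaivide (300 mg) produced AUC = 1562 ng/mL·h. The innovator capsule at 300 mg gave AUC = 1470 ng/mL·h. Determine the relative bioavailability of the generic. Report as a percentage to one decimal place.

F_rel = 106.3%

F_rel = (AUC_test/D_test) / (AUC_ref/D_ref)
      = (1562/300) / (1470/300)
      = 5.20667 / 4.9 = 1.0626 = 106.26%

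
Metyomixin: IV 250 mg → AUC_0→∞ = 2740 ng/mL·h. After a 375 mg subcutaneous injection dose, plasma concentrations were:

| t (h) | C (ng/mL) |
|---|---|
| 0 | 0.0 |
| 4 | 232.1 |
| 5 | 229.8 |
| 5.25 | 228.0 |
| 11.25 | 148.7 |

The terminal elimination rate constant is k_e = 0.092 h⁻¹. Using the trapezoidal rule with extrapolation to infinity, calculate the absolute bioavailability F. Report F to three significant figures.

F = 0.851

Trapezoidal AUC_0→11.25 (subcutaneous injection):
  [0→4]: (0.0+232.1)/2 × 4 = 464.2
  [4→5]: (232.1+229.8)/2 × 1 = 230.95
  [5→5.25]: (229.8+228.0)/2 × 0.25 = 57.225
  [5.25→11.25]: (228.0+148.7)/2 × 6 = 1130.1
  Sum = 1882.475 ng/mL·h
Tail: C_last/k_e = 148.7/0.092 = 1616.304
AUC_0→∞ (subcutaneous injection) = 1882.475 + 1616.304 = 3498.779 ng/mL·h
F = (AUC_ev/D_ev)/(AUC_iv/D_iv) = (3498.779/375)/(2740/250) = 9.33008/10.96 = 0.8513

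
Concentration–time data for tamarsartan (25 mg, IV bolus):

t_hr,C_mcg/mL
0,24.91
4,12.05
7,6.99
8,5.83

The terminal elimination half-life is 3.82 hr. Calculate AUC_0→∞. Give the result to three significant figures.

AUC = 141 mcg/mL·hr

Trapezoidal AUC_0→8:
  [0→4]: (24.91+12.05)/2 × 4 = 73.92
  [4→7]: (12.05+6.99)/2 × 3 = 28.56
  [7→8]: (6.99+5.83)/2 × 1 = 6.41
  Sum = 108.89 mcg/mL·hr
k_e = ln2 / t½ = 0.693147 / 3.82 = 0.1815 hr^-1
Extrapolated tail: C_last / k_e = 5.83 / 0.1815 = 32.121
AUC_0→∞ = 108.89 + 32.121 = 141.011 mcg/mL·hr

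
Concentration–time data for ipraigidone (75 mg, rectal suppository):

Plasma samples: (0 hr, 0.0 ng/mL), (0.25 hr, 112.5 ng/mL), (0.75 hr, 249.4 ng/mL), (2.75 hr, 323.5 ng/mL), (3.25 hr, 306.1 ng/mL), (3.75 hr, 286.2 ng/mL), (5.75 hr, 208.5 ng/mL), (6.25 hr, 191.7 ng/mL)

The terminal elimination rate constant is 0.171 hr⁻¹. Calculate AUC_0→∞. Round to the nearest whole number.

Trapezoidal AUC_0→6.25:
  [0→0.25]: (0.0+112.5)/2 × 0.25 = 14.0625
  [0.25→0.75]: (112.5+249.4)/2 × 0.5 = 90.475
  [0.75→2.75]: (249.4+323.5)/2 × 2 = 572.9
  [2.75→3.25]: (323.5+306.1)/2 × 0.5 = 157.4
  [3.25→3.75]: (306.1+286.2)/2 × 0.5 = 148.075
  [3.75→5.75]: (286.2+208.5)/2 × 2 = 494.7
  [5.75→6.25]: (208.5+191.7)/2 × 0.5 = 100.05
  Sum = 1577.6625 ng/mL·hr
Extrapolated tail: C_last / k_e = 191.7 / 0.171 = 1121.053
AUC_0→∞ = 1577.6625 + 1121.053 = 2698.7155 ng/mL·hr

AUC = 2699 ng/mL·hr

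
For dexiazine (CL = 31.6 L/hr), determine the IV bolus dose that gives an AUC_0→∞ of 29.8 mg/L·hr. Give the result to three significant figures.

Dose_iv = CL × AUC_0→∞
     = 31.6 × 29.8 = 941.68 mg

Dose = 942 mg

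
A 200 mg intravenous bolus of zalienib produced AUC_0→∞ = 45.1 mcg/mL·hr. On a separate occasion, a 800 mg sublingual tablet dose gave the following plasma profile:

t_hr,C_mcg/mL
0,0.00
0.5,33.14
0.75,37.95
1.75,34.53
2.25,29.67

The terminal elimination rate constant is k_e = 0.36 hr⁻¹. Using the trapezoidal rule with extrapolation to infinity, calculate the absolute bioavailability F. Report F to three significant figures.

Trapezoidal AUC_0→2.25 (sublingual tablet):
  [0→0.5]: (0.00+33.14)/2 × 0.5 = 8.285
  [0.5→0.75]: (33.14+37.95)/2 × 0.25 = 8.88625
  [0.75→1.75]: (37.95+34.53)/2 × 1 = 36.24
  [1.75→2.25]: (34.53+29.67)/2 × 0.5 = 16.05
  Sum = 69.46125 mcg/mL·hr
Tail: C_last/k_e = 29.67/0.36 = 82.417
AUC_0→∞ (sublingual tablet) = 69.46125 + 82.417 = 151.87825 mcg/mL·hr
F = (AUC_ev/D_ev)/(AUC_iv/D_iv) = (151.87825/800)/(45.1/200) = 0.189848/0.2255 = 0.8419

F = 0.842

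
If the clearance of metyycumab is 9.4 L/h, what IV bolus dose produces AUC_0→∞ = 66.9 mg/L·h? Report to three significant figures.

Dose = 629 mg

Dose_iv = CL × AUC_0→∞
     = 9.4 × 66.9 = 628.86 mg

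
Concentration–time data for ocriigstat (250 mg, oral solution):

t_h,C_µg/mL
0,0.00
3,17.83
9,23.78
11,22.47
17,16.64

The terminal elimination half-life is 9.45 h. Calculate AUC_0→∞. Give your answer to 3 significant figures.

AUC = 542 µg/mL·h

Trapezoidal AUC_0→17:
  [0→3]: (0.00+17.83)/2 × 3 = 26.745
  [3→9]: (17.83+23.78)/2 × 6 = 124.83
  [9→11]: (23.78+22.47)/2 × 2 = 46.25
  [11→17]: (22.47+16.64)/2 × 6 = 117.33
  Sum = 315.155 µg/mL·h
k_e = ln2 / t½ = 0.693147 / 9.45 = 0.0733 h^-1
Extrapolated tail: C_last / k_e = 16.64 / 0.0733 = 227.012
AUC_0→∞ = 315.155 + 227.012 = 542.167 µg/mL·h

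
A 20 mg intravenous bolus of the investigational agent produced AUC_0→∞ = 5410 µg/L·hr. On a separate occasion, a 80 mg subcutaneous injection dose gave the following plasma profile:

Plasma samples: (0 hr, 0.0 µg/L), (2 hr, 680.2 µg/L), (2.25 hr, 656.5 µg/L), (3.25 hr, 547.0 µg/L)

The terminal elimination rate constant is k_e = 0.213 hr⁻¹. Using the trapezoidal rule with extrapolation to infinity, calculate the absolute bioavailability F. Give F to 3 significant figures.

F = 0.186

Trapezoidal AUC_0→3.25 (subcutaneous injection):
  [0→2]: (0.0+680.2)/2 × 2 = 680.2
  [2→2.25]: (680.2+656.5)/2 × 0.25 = 167.0875
  [2.25→3.25]: (656.5+547.0)/2 × 1 = 601.75
  Sum = 1449.0375 µg/L·hr
Tail: C_last/k_e = 547.0/0.213 = 2568.075
AUC_0→∞ (subcutaneous injection) = 1449.0375 + 2568.075 = 4017.1125 µg/L·hr
F = (AUC_ev/D_ev)/(AUC_iv/D_iv) = (4017.1125/80)/(5410/20) = 50.2139/270.5 = 0.1856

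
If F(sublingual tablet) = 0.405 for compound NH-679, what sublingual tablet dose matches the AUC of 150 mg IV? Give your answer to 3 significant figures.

D_sublingual = 370 mg

For equal systemic exposure: F × D_ev = D_iv
D_ev = D_iv / F = 150 / 0.405 = 370.37 mg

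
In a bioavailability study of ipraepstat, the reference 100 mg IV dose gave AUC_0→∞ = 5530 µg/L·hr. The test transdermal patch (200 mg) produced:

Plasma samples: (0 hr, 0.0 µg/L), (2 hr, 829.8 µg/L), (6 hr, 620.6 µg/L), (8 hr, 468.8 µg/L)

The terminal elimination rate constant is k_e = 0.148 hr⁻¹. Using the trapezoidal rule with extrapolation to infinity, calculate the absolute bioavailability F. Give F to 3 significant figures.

Trapezoidal AUC_0→8 (transdermal patch):
  [0→2]: (0.0+829.8)/2 × 2 = 829.8
  [2→6]: (829.8+620.6)/2 × 4 = 2900.8
  [6→8]: (620.6+468.8)/2 × 2 = 1089.4
  Sum = 4820.0 µg/L·hr
Tail: C_last/k_e = 468.8/0.148 = 3167.568
AUC_0→∞ (transdermal patch) = 4820.0 + 3167.568 = 7987.568 µg/L·hr
F = (AUC_ev/D_ev)/(AUC_iv/D_iv) = (7987.568/200)/(5530/100) = 39.93784/55.3 = 0.7222

F = 0.722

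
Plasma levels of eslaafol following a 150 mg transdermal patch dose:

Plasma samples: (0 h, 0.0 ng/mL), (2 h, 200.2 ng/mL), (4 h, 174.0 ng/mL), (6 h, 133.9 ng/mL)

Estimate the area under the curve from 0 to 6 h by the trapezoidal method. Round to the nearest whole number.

AUC = 882 ng/mL·h

Trapezoidal AUC_0→6:
  [0→2]: (0.0+200.2)/2 × 2 = 200.2
  [2→4]: (200.2+174.0)/2 × 2 = 374.2
  [4→6]: (174.0+133.9)/2 × 2 = 307.9
  Sum = 882.3 ng/mL·h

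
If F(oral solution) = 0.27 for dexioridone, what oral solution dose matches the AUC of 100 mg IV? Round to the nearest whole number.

D_oral = 370 mg

For equal systemic exposure: F × D_ev = D_iv
D_ev = D_iv / F = 100 / 0.27 = 370.37 mg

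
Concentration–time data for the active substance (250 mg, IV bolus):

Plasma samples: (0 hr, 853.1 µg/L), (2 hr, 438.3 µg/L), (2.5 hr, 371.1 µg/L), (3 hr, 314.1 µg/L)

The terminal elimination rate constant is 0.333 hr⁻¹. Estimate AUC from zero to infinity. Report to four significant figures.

Trapezoidal AUC_0→3:
  [0→2]: (853.1+438.3)/2 × 2 = 1291.4
  [2→2.5]: (438.3+371.1)/2 × 0.5 = 202.35
  [2.5→3]: (371.1+314.1)/2 × 0.5 = 171.3
  Sum = 1665.05 µg/L·hr
Extrapolated tail: C_last / k_e = 314.1 / 0.333 = 943.243
AUC_0→∞ = 1665.05 + 943.243 = 2608.293 µg/L·hr

AUC = 2608 µg/L·hr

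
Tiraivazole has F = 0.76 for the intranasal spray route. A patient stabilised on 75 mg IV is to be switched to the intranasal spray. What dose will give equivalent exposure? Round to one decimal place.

D_intranasal = 98.7 mg

For equal systemic exposure: F × D_ev = D_iv
D_ev = D_iv / F = 75 / 0.76 = 98.6842 mg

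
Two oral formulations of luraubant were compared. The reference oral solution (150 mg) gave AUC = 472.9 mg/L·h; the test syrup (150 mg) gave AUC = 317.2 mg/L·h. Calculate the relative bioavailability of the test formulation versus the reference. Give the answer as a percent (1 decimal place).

F_rel = 67.1%

F_rel = (AUC_test/D_test) / (AUC_ref/D_ref)
      = (317.2/150) / (472.9/150)
      = 2.11467 / 3.15267 = 0.6708 = 67.08%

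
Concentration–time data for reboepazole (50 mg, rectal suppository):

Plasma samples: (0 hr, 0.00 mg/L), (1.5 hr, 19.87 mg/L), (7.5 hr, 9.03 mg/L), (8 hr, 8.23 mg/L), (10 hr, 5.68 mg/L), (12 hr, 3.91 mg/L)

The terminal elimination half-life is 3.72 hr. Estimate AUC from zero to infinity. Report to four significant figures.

AUC = 150.4 mg/L·hr

Trapezoidal AUC_0→12:
  [0→1.5]: (0.00+19.87)/2 × 1.5 = 14.9025
  [1.5→7.5]: (19.87+9.03)/2 × 6 = 86.7
  [7.5→8]: (9.03+8.23)/2 × 0.5 = 4.315
  [8→10]: (8.23+5.68)/2 × 2 = 13.91
  [10→12]: (5.68+3.91)/2 × 2 = 9.59
  Sum = 129.4175 mg/L·hr
k_e = ln2 / t½ = 0.693147 / 3.72 = 0.1863 hr^-1
Extrapolated tail: C_last / k_e = 3.91 / 0.1863 = 20.988
AUC_0→∞ = 129.4175 + 20.988 = 150.4055 mg/L·hr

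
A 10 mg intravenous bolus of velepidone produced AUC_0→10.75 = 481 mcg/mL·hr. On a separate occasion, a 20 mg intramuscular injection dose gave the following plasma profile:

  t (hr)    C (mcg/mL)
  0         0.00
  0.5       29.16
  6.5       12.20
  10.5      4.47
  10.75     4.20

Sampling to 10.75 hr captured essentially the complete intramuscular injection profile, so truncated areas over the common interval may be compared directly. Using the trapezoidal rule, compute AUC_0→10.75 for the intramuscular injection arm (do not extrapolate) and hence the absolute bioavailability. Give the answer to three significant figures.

Trapezoidal AUC_0→10.75 (intramuscular injection):
  [0→0.5]: (0.00+29.16)/2 × 0.5 = 7.29
  [0.5→6.5]: (29.16+12.20)/2 × 6 = 124.08
  [6.5→10.5]: (12.20+4.47)/2 × 4 = 33.34
  [10.5→10.75]: (4.47+4.20)/2 × 0.25 = 1.08375
  Sum = 165.79375 mcg/mL·hr
F = (AUC_ev/D_ev)/(AUC_iv/D_iv) = (165.79375/20)/(481/10) = 8.2896875/48.1 = 0.1723

F = 0.172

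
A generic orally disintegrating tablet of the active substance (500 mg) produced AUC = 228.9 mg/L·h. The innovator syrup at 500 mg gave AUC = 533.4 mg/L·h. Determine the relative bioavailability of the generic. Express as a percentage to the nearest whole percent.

F_rel = (AUC_test/D_test) / (AUC_ref/D_ref)
      = (228.9/500) / (533.4/500)
      = 0.4578 / 1.0668 = 0.4291 = 42.91%

F_rel = 43%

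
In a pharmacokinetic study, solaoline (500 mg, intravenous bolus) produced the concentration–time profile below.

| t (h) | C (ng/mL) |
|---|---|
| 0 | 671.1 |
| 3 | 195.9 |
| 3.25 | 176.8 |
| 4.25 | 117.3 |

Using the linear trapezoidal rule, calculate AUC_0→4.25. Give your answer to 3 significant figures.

AUC = 1490 ng/mL·h

Trapezoidal AUC_0→4.25:
  [0→3]: (671.1+195.9)/2 × 3 = 1300.5
  [3→3.25]: (195.9+176.8)/2 × 0.25 = 46.5875
  [3.25→4.25]: (176.8+117.3)/2 × 1 = 147.05
  Sum = 1494.1375 ng/mL·h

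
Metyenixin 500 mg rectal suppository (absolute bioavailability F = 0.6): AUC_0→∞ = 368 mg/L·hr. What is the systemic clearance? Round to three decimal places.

CL = F × Dose / AUC_0→∞
   = 0.6 × 500 / 368 = 0.815217 L/hr

CL = 0.815 L/hr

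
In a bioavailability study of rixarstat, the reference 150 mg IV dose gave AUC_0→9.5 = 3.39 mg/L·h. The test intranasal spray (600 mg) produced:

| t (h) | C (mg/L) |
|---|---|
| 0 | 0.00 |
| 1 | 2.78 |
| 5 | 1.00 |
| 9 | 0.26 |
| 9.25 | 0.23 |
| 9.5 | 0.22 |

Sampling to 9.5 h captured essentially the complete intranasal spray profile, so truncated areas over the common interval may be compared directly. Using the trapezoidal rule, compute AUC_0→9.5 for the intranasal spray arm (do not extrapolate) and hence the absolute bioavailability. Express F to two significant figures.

Trapezoidal AUC_0→9.5 (intranasal spray):
  [0→1]: (0.00+2.78)/2 × 1 = 1.39
  [1→5]: (2.78+1.00)/2 × 4 = 7.56
  [5→9]: (1.00+0.26)/2 × 4 = 2.52
  [9→9.25]: (0.26+0.23)/2 × 0.25 = 0.06125
  [9.25→9.5]: (0.23+0.22)/2 × 0.25 = 0.05625
  Sum = 11.5875 mg/L·h
F = (AUC_ev/D_ev)/(AUC_iv/D_iv) = (11.5875/600)/(3.39/150) = 0.0193125/0.0226 = 0.8545

F = 0.85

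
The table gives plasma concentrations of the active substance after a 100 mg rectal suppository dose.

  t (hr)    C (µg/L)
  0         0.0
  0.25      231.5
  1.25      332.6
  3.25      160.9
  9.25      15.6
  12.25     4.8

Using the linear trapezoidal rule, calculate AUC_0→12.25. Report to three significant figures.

Trapezoidal AUC_0→12.25:
  [0→0.25]: (0.0+231.5)/2 × 0.25 = 28.9375
  [0.25→1.25]: (231.5+332.6)/2 × 1 = 282.05
  [1.25→3.25]: (332.6+160.9)/2 × 2 = 493.5
  [3.25→9.25]: (160.9+15.6)/2 × 6 = 529.5
  [9.25→12.25]: (15.6+4.8)/2 × 3 = 30.6
  Sum = 1364.5875 µg/L·hr

AUC = 1360 µg/L·hr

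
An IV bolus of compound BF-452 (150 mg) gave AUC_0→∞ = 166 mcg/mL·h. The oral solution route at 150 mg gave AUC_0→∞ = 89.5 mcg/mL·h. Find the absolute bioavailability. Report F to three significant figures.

F = 0.539

F = (AUC_ev / D_ev) / (AUC_iv / D_iv)
  = (89.5/150) / (166/150)
  = 0.596667 / 1.10667 = 0.5392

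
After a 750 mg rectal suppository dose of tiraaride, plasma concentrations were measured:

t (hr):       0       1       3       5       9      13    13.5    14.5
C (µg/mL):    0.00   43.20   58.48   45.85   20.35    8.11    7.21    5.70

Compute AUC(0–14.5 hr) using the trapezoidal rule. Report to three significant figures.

AUC = 427 µg/mL·hr

Trapezoidal AUC_0→14.5:
  [0→1]: (0.00+43.20)/2 × 1 = 21.6
  [1→3]: (43.20+58.48)/2 × 2 = 101.68
  [3→5]: (58.48+45.85)/2 × 2 = 104.33
  [5→9]: (45.85+20.35)/2 × 4 = 132.4
  [9→13]: (20.35+8.11)/2 × 4 = 56.92
  [13→13.5]: (8.11+7.21)/2 × 0.5 = 3.83
  [13.5→14.5]: (7.21+5.70)/2 × 1 = 6.455
  Sum = 427.215 µg/mL·hr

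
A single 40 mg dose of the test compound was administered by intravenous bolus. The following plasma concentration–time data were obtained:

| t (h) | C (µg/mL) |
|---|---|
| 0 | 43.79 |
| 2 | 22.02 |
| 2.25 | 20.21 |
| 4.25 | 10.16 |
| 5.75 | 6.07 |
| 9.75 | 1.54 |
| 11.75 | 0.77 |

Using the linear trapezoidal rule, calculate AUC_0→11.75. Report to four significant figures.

Trapezoidal AUC_0→11.75:
  [0→2]: (43.79+22.02)/2 × 2 = 65.81
  [2→2.25]: (22.02+20.21)/2 × 0.25 = 5.27875
  [2.25→4.25]: (20.21+10.16)/2 × 2 = 30.37
  [4.25→5.75]: (10.16+6.07)/2 × 1.5 = 12.1725
  [5.75→9.75]: (6.07+1.54)/2 × 4 = 15.22
  [9.75→11.75]: (1.54+0.77)/2 × 2 = 2.31
  Sum = 131.16125 µg/mL·h

AUC = 131.2 µg/mL·h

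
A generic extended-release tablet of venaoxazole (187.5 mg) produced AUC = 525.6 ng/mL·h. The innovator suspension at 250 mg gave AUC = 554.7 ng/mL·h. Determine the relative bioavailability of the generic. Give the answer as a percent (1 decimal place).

F_rel = 126.3%

F_rel = (AUC_test/D_test) / (AUC_ref/D_ref)
      = (525.6/187.5) / (554.7/250)
      = 2.8032 / 2.2188 = 1.2634 = 126.34%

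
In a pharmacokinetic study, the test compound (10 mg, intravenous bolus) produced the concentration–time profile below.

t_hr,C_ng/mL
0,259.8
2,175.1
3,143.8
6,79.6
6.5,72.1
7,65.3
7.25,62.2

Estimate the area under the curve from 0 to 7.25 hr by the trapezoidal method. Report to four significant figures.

Trapezoidal AUC_0→7.25:
  [0→2]: (259.8+175.1)/2 × 2 = 434.9
  [2→3]: (175.1+143.8)/2 × 1 = 159.45
  [3→6]: (143.8+79.6)/2 × 3 = 335.1
  [6→6.5]: (79.6+72.1)/2 × 0.5 = 37.925
  [6.5→7]: (72.1+65.3)/2 × 0.5 = 34.35
  [7→7.25]: (65.3+62.2)/2 × 0.25 = 15.9375
  Sum = 1017.6625 ng/mL·hr

AUC = 1018 ng/mL·hr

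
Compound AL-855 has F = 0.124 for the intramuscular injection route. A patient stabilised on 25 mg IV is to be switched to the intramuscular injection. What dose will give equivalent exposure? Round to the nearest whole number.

D_intramuscular = 202 mg

For equal systemic exposure: F × D_ev = D_iv
D_ev = D_iv / F = 25 / 0.124 = 201.613 mg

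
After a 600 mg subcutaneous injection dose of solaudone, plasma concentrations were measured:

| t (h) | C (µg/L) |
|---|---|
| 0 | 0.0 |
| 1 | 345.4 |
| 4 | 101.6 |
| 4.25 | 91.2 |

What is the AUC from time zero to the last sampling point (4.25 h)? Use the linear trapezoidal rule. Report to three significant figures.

AUC = 867 µg/L·h

Trapezoidal AUC_0→4.25:
  [0→1]: (0.0+345.4)/2 × 1 = 172.7
  [1→4]: (345.4+101.6)/2 × 3 = 670.5
  [4→4.25]: (101.6+91.2)/2 × 0.25 = 24.1
  Sum = 867.3 µg/L·h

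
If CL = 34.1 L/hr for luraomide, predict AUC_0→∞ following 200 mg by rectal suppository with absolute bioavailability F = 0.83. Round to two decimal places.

AUC_0→∞ = F × Dose / CL
        = 0.83 × 200 / 34.1 = 4.86804 mg/L·hr

AUC = 4.87 mg/L·hr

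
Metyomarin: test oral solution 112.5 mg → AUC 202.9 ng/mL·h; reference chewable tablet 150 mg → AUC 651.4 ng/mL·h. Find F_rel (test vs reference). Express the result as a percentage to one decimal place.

F_rel = 41.5%

F_rel = (AUC_test/D_test) / (AUC_ref/D_ref)
      = (202.9/112.5) / (651.4/150)
      = 1.80356 / 4.34267 = 0.4153 = 41.53%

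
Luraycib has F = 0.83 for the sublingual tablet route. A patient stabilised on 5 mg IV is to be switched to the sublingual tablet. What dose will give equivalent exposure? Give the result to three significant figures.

D_sublingual = 6.02 mg

For equal systemic exposure: F × D_ev = D_iv
D_ev = D_iv / F = 5 / 0.83 = 6.0241 mg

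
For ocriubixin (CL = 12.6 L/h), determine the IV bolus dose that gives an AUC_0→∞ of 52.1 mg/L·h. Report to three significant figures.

Dose_iv = CL × AUC_0→∞
     = 12.6 × 52.1 = 656.46 mg

Dose = 656 mg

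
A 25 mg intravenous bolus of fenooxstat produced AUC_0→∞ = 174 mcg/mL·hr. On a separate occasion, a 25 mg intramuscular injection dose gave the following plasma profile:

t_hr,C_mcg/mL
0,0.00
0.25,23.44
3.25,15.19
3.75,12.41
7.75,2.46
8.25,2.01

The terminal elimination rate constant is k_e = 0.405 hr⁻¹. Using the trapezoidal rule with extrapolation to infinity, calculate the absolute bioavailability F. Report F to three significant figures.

F = 0.595

Trapezoidal AUC_0→8.25 (intramuscular injection):
  [0→0.25]: (0.00+23.44)/2 × 0.25 = 2.93
  [0.25→3.25]: (23.44+15.19)/2 × 3 = 57.945
  [3.25→3.75]: (15.19+12.41)/2 × 0.5 = 6.9
  [3.75→7.75]: (12.41+2.46)/2 × 4 = 29.74
  [7.75→8.25]: (2.46+2.01)/2 × 0.5 = 1.1175
  Sum = 98.6325 mcg/mL·hr
Tail: C_last/k_e = 2.01/0.405 = 4.963
AUC_0→∞ (intramuscular injection) = 98.6325 + 4.963 = 103.5955 mcg/mL·hr
F = (AUC_ev/D_ev)/(AUC_iv/D_iv) = (103.5955/25)/(174/25) = 4.14382/6.96 = 0.5954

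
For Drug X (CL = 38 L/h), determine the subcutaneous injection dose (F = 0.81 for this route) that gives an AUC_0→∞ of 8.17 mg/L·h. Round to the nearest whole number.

Dose = 383 mg

Dose = CL × AUC_0→∞ / F
     = 38 × 8.17 / 0.81 = 383.284 mg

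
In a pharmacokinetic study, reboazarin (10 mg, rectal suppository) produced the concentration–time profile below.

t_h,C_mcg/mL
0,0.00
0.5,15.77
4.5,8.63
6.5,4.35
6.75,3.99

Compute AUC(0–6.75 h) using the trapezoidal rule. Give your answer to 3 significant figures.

AUC = 66.8 mcg/mL·h

Trapezoidal AUC_0→6.75:
  [0→0.5]: (0.00+15.77)/2 × 0.5 = 3.9425
  [0.5→4.5]: (15.77+8.63)/2 × 4 = 48.8
  [4.5→6.5]: (8.63+4.35)/2 × 2 = 12.98
  [6.5→6.75]: (4.35+3.99)/2 × 0.25 = 1.0425
  Sum = 66.765 mcg/mL·h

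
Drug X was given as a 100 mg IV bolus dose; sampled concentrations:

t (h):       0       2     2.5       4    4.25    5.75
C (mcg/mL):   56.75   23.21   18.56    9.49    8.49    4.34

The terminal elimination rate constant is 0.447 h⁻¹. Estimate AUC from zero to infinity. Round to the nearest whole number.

AUC = 133 mcg/mL·h

Trapezoidal AUC_0→5.75:
  [0→2]: (56.75+23.21)/2 × 2 = 79.96
  [2→2.5]: (23.21+18.56)/2 × 0.5 = 10.4425
  [2.5→4]: (18.56+9.49)/2 × 1.5 = 21.0375
  [4→4.25]: (9.49+8.49)/2 × 0.25 = 2.2475
  [4.25→5.75]: (8.49+4.34)/2 × 1.5 = 9.6225
  Sum = 123.31 mcg/mL·h
Extrapolated tail: C_last / k_e = 4.34 / 0.447 = 9.709
AUC_0→∞ = 123.31 + 9.709 = 133.019 mcg/mL·h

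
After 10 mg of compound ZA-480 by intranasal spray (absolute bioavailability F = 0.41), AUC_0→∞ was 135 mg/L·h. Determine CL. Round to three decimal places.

CL = F × Dose / AUC_0→∞
   = 0.41 × 10 / 135 = 0.0303704 L/h

CL = 0.030 L/h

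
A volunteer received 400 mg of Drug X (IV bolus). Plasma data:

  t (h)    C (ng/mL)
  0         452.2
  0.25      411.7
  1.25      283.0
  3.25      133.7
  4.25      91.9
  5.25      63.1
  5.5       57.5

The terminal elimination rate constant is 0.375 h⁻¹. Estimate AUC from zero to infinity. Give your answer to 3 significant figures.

AUC = 1230 ng/mL·h

Trapezoidal AUC_0→5.5:
  [0→0.25]: (452.2+411.7)/2 × 0.25 = 107.9875
  [0.25→1.25]: (411.7+283.0)/2 × 1 = 347.35
  [1.25→3.25]: (283.0+133.7)/2 × 2 = 416.7
  [3.25→4.25]: (133.7+91.9)/2 × 1 = 112.8
  [4.25→5.25]: (91.9+63.1)/2 × 1 = 77.5
  [5.25→5.5]: (63.1+57.5)/2 × 0.25 = 15.075
  Sum = 1077.4125 ng/mL·h
Extrapolated tail: C_last / k_e = 57.5 / 0.375 = 153.333
AUC_0→∞ = 1077.4125 + 153.333 = 1230.7455 ng/mL·h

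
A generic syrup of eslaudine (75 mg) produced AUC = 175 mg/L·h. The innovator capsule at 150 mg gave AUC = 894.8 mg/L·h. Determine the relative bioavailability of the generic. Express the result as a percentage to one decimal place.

F_rel = (AUC_test/D_test) / (AUC_ref/D_ref)
      = (175/75) / (894.8/150)
      = 2.33333 / 5.96533 = 0.3911 = 39.11%

F_rel = 39.1%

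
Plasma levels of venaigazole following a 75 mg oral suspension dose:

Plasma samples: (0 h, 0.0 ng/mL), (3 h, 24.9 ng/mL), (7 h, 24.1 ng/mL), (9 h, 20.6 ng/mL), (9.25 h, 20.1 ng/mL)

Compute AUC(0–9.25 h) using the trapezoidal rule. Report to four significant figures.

AUC = 185.1 ng/mL·h

Trapezoidal AUC_0→9.25:
  [0→3]: (0.0+24.9)/2 × 3 = 37.35
  [3→7]: (24.9+24.1)/2 × 4 = 98.0
  [7→9]: (24.1+20.6)/2 × 2 = 44.7
  [9→9.25]: (20.6+20.1)/2 × 0.25 = 5.0875
  Sum = 185.1375 ng/mL·h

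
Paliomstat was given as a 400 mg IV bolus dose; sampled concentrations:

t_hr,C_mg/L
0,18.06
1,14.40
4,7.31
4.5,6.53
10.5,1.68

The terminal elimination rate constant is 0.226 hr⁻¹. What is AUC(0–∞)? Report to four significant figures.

AUC = 84.32 mg/L·hr

Trapezoidal AUC_0→10.5:
  [0→1]: (18.06+14.40)/2 × 1 = 16.23
  [1→4]: (14.40+7.31)/2 × 3 = 32.565
  [4→4.5]: (7.31+6.53)/2 × 0.5 = 3.46
  [4.5→10.5]: (6.53+1.68)/2 × 6 = 24.63
  Sum = 76.885 mg/L·hr
Extrapolated tail: C_last / k_e = 1.68 / 0.226 = 7.434
AUC_0→∞ = 76.885 + 7.434 = 84.319 mg/L·hr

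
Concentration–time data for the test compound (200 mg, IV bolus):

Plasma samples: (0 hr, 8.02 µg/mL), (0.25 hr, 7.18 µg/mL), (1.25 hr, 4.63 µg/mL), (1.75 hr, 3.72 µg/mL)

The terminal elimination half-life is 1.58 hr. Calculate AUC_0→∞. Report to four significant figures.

Trapezoidal AUC_0→1.75:
  [0→0.25]: (8.02+7.18)/2 × 0.25 = 1.9
  [0.25→1.25]: (7.18+4.63)/2 × 1 = 5.905
  [1.25→1.75]: (4.63+3.72)/2 × 0.5 = 2.0875
  Sum = 9.8925 µg/mL·hr
k_e = ln2 / t½ = 0.693147 / 1.58 = 0.4387 hr^-1
Extrapolated tail: C_last / k_e = 3.72 / 0.4387 = 8.480
AUC_0→∞ = 9.8925 + 8.480 = 18.3725 µg/mL·hr

AUC = 18.37 µg/mL·hr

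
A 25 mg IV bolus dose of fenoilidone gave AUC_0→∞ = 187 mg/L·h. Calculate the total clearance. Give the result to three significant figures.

CL = Dose_iv / AUC_0→∞
   = 25 / 187 = 0.13369 L/h

CL = 0.134 L/h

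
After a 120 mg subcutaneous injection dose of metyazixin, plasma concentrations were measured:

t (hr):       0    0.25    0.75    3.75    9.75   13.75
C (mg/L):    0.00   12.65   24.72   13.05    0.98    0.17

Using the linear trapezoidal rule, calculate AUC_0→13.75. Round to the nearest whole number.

Trapezoidal AUC_0→13.75:
  [0→0.25]: (0.00+12.65)/2 × 0.25 = 1.58125
  [0.25→0.75]: (12.65+24.72)/2 × 0.5 = 9.3425
  [0.75→3.75]: (24.72+13.05)/2 × 3 = 56.655
  [3.75→9.75]: (13.05+0.98)/2 × 6 = 42.09
  [9.75→13.75]: (0.98+0.17)/2 × 4 = 2.3
  Sum = 111.96875 mg/L·hr

AUC = 112 mg/L·hr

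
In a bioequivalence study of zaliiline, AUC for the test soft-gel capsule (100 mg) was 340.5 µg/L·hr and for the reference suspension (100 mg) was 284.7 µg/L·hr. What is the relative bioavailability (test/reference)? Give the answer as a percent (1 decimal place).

F_rel = (AUC_test/D_test) / (AUC_ref/D_ref)
      = (340.5/100) / (284.7/100)
      = 3.405 / 2.847 = 1.1960 = 119.60%

F_rel = 119.6%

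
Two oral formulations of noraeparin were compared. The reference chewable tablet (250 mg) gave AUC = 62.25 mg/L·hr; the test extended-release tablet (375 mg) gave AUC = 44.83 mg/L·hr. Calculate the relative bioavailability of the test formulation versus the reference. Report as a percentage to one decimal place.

F_rel = (AUC_test/D_test) / (AUC_ref/D_ref)
      = (44.83/375) / (62.25/250)
      = 0.119547 / 0.249 = 0.4801 = 48.01%

F_rel = 48.0%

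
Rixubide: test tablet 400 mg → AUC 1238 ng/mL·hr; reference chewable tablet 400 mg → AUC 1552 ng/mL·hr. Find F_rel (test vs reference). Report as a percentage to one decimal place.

F_rel = 79.8%

F_rel = (AUC_test/D_test) / (AUC_ref/D_ref)
      = (1238/400) / (1552/400)
      = 3.095 / 3.88 = 0.7977 = 79.77%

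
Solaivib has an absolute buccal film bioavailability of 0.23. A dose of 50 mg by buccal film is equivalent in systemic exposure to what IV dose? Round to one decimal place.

Systemic exposure from an extravascular dose = F × D_ev, so the equivalent IV dose is F × D_ev.
D_iv = F × D_ev = 0.23 × 50 = 11.5 mg

D_iv = 11.5 mg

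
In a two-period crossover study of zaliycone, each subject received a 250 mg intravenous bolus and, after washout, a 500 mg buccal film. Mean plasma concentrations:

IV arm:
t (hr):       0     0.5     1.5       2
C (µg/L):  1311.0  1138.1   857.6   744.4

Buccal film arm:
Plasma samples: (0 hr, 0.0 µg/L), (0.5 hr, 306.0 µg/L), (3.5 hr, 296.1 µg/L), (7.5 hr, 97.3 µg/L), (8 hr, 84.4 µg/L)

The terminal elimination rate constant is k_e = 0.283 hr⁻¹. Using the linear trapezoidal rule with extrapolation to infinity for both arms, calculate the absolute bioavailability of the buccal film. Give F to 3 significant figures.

Trapezoidal AUC_0→2 (IV):
  [0→0.5]: (1311.0+1138.1)/2 × 0.5 = 612.275
  [0.5→1.5]: (1138.1+857.6)/2 × 1 = 997.85
  [1.5→2]: (857.6+744.4)/2 × 0.5 = 400.5
  Sum = 2010.625 µg/L·hr
IV tail: 744.4/0.283 = 2630.389; AUC_iv,0→∞ = 2010.625 + 2630.389 = 4641.014 µg/L·hr
Trapezoidal AUC_0→8 (buccal film):
  [0→0.5]: (0.0+306.0)/2 × 0.5 = 76.5
  [0.5→3.5]: (306.0+296.1)/2 × 3 = 903.15
  [3.5→7.5]: (296.1+97.3)/2 × 4 = 786.8
  [7.5→8]: (97.3+84.4)/2 × 0.5 = 45.425
  Sum = 1811.875 µg/L·hr
buccal film tail: 84.4/0.283 = 298.233; AUC_ev,0→∞ = 1811.875 + 298.233 = 2110.108 µg/L·hr
F = (AUC_ev/D_ev)/(AUC_iv/D_iv) = (2110.108/500)/(4641.014/250) = 4.220216/18.564056 = 0.2273

F = 0.227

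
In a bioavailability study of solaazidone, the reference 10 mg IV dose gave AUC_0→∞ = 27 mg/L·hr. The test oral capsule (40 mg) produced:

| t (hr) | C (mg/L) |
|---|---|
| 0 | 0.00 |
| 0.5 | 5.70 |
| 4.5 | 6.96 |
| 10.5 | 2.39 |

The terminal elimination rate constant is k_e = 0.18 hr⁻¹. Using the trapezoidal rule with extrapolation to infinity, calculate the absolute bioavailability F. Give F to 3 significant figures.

Trapezoidal AUC_0→10.5 (oral capsule):
  [0→0.5]: (0.00+5.70)/2 × 0.5 = 1.425
  [0.5→4.5]: (5.70+6.96)/2 × 4 = 25.32
  [4.5→10.5]: (6.96+2.39)/2 × 6 = 28.05
  Sum = 54.795 mg/L·hr
Tail: C_last/k_e = 2.39/0.18 = 13.278
AUC_0→∞ (oral capsule) = 54.795 + 13.278 = 68.073 mg/L·hr
F = (AUC_ev/D_ev)/(AUC_iv/D_iv) = (68.073/40)/(27/10) = 1.701825/2.7 = 0.6303

F = 0.630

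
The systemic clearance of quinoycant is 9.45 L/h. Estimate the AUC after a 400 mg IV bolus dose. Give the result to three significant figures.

AUC_0→∞ = Dose_iv / CL
        = 400 / 9.45 = 42.328 mg/L·h

AUC = 42.3 mg/L·h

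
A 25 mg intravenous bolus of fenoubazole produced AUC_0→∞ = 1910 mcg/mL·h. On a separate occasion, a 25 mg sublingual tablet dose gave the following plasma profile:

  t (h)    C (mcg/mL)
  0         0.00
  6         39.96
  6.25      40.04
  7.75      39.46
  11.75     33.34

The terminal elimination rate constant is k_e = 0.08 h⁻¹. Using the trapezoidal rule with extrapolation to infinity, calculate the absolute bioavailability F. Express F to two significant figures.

F = 0.39

Trapezoidal AUC_0→11.75 (sublingual tablet):
  [0→6]: (0.00+39.96)/2 × 6 = 119.88
  [6→6.25]: (39.96+40.04)/2 × 0.25 = 10.0
  [6.25→7.75]: (40.04+39.46)/2 × 1.5 = 59.625
  [7.75→11.75]: (39.46+33.34)/2 × 4 = 145.6
  Sum = 335.105 mcg/mL·h
Tail: C_last/k_e = 33.34/0.08 = 416.750
AUC_0→∞ (sublingual tablet) = 335.105 + 416.750 = 751.855 mcg/mL·h
F = (AUC_ev/D_ev)/(AUC_iv/D_iv) = (751.855/25)/(1910/25) = 30.0742/76.4 = 0.3936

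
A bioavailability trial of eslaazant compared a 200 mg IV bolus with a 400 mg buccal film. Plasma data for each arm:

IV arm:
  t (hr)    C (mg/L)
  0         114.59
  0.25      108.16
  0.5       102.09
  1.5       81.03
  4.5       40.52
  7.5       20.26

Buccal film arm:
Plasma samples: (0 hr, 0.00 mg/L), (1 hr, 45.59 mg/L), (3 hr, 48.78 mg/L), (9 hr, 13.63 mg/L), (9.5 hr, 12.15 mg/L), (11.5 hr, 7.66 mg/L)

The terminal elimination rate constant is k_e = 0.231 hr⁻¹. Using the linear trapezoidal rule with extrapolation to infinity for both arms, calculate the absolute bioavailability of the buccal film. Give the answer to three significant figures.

F = 0.359

Trapezoidal AUC_0→7.5 (IV):
  [0→0.25]: (114.59+108.16)/2 × 0.25 = 27.84375
  [0.25→0.5]: (108.16+102.09)/2 × 0.25 = 26.28125
  [0.5→1.5]: (102.09+81.03)/2 × 1 = 91.56
  [1.5→4.5]: (81.03+40.52)/2 × 3 = 182.325
  [4.5→7.5]: (40.52+20.26)/2 × 3 = 91.17
  Sum = 419.18 mg/L·hr
IV tail: 20.26/0.231 = 87.706; AUC_iv,0→∞ = 419.18 + 87.706 = 506.886 mg/L·hr
Trapezoidal AUC_0→11.5 (buccal film):
  [0→1]: (0.00+45.59)/2 × 1 = 22.795
  [1→3]: (45.59+48.78)/2 × 2 = 94.37
  [3→9]: (48.78+13.63)/2 × 6 = 187.23
  [9→9.5]: (13.63+12.15)/2 × 0.5 = 6.445
  [9.5→11.5]: (12.15+7.66)/2 × 2 = 19.81
  Sum = 330.65 mg/L·hr
buccal film tail: 7.66/0.231 = 33.160; AUC_ev,0→∞ = 330.65 + 33.160 = 363.81 mg/L·hr
F = (AUC_ev/D_ev)/(AUC_iv/D_iv) = (363.81/400)/(506.886/200) = 0.909525/2.53443 = 0.3589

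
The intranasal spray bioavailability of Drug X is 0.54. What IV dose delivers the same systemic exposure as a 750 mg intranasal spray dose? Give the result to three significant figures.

Systemic exposure from an extravascular dose = F × D_ev, so the equivalent IV dose is F × D_ev.
D_iv = F × D_ev = 0.54 × 750 = 405 mg

D_iv = 405 mg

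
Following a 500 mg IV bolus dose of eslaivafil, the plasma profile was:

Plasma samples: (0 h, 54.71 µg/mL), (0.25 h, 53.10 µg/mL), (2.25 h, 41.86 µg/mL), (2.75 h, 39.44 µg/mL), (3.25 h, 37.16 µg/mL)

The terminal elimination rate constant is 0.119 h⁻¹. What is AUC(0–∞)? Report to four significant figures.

AUC = 460.2 µg/mL·h

Trapezoidal AUC_0→3.25:
  [0→0.25]: (54.71+53.10)/2 × 0.25 = 13.47625
  [0.25→2.25]: (53.10+41.86)/2 × 2 = 94.96
  [2.25→2.75]: (41.86+39.44)/2 × 0.5 = 20.325
  [2.75→3.25]: (39.44+37.16)/2 × 0.5 = 19.15
  Sum = 147.91125 µg/mL·h
Extrapolated tail: C_last / k_e = 37.16 / 0.119 = 312.269
AUC_0→∞ = 147.91125 + 312.269 = 460.18025 µg/mL·h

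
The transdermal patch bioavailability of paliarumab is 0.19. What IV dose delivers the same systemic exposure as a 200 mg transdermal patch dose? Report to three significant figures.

D_iv = 38.0 mg

Systemic exposure from an extravascular dose = F × D_ev, so the equivalent IV dose is F × D_ev.
D_iv = F × D_ev = 0.19 × 200 = 38 mg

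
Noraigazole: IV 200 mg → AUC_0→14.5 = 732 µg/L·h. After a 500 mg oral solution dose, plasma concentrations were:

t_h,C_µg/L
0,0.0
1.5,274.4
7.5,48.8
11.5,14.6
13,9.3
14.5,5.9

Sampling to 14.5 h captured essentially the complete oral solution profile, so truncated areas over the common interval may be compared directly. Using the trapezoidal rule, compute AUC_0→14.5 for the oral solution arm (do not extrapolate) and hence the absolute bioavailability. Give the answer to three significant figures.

F = 0.728

Trapezoidal AUC_0→14.5 (oral solution):
  [0→1.5]: (0.0+274.4)/2 × 1.5 = 205.8
  [1.5→7.5]: (274.4+48.8)/2 × 6 = 969.6
  [7.5→11.5]: (48.8+14.6)/2 × 4 = 126.8
  [11.5→13]: (14.6+9.3)/2 × 1.5 = 17.925
  [13→14.5]: (9.3+5.9)/2 × 1.5 = 11.4
  Sum = 1331.525 µg/L·h
F = (AUC_ev/D_ev)/(AUC_iv/D_iv) = (1331.525/500)/(732/200) = 2.66305/3.66 = 0.7276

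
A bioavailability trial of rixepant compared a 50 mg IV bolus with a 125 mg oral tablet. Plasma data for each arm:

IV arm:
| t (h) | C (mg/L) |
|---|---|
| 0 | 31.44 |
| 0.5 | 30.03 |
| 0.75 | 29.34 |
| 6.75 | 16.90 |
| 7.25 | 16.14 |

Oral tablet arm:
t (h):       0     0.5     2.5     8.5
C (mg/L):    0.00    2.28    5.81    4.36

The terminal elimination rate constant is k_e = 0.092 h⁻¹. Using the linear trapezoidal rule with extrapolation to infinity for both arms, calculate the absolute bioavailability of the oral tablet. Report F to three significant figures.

Trapezoidal AUC_0→7.25 (IV):
  [0→0.5]: (31.44+30.03)/2 × 0.5 = 15.3675
  [0.5→0.75]: (30.03+29.34)/2 × 0.25 = 7.42125
  [0.75→6.75]: (29.34+16.90)/2 × 6 = 138.72
  [6.75→7.25]: (16.90+16.14)/2 × 0.5 = 8.26
  Sum = 169.76875 mg/L·h
IV tail: 16.14/0.092 = 175.435; AUC_iv,0→∞ = 169.76875 + 175.435 = 345.20375 mg/L·h
Trapezoidal AUC_0→8.5 (oral tablet):
  [0→0.5]: (0.00+2.28)/2 × 0.5 = 0.57
  [0.5→2.5]: (2.28+5.81)/2 × 2 = 8.09
  [2.5→8.5]: (5.81+4.36)/2 × 6 = 30.51
  Sum = 39.17 mg/L·h
oral tablet tail: 4.36/0.092 = 47.391; AUC_ev,0→∞ = 39.17 + 47.391 = 86.561 mg/L·h
F = (AUC_ev/D_ev)/(AUC_iv/D_iv) = (86.561/125)/(345.20375/50) = 0.692488/6.904075 = 0.1003

F = 0.100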